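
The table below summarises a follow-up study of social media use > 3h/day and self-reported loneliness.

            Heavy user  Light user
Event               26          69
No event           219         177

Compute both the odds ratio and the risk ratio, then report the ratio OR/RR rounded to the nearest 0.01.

Reading the table with exposure as columns: a = 26 (Heavy user, case), b = 219 (Heavy user, non-case), c = 69 (Light user, case), d = 177.
OR = (26·177)/(219·69) = 4602/15111 = 0.30455
Risk in exposed = 26/245 = 0.10612; risk in unexposed = 69/246 = 0.28049; RR = 0.37835
OR/RR = 0.30455 / 0.37835 = 0.80493
The outcome is not rare, so the OR lies further from 1 than the RR.

0.80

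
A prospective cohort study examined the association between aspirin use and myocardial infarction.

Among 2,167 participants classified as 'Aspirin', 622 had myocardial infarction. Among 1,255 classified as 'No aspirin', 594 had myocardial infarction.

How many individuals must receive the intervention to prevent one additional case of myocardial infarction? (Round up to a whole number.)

Risk in treated group = 622/2167 = 0.28703; risk in control = 594/1255 = 0.47331.
Absolute risk reduction = 0.47331 − 0.28703 = 0.18627
NNT = 1 / ARR = 1 / 0.18627 = 5.368 → round up → 6

6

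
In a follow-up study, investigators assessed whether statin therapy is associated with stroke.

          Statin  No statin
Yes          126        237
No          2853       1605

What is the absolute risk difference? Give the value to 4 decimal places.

-0.0864

Reading the table with exposure as columns: a = 126 (Statin, case), b = 2853 (Statin, non-case), c = 237 (No statin, case), d = 1605.
Risk in exposed = 126/2979 = 0.042296; risk in unexposed = 237/1842 = 0.128664.
Risk difference = 0.042296 − 0.128664 = -0.086368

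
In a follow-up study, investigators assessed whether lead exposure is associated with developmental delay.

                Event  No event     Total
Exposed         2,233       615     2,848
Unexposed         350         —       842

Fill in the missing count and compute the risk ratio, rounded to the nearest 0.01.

1.89

The missing cell is in the unexposed row: 842 − 350 = 492.
So a = 2233, b = 615, c = 350, d = 492.
RR = [a/(a+b)] / [c/(c+d)] = (2233/2848) / (350/842) = 0.78406/0.41568 = 1.88622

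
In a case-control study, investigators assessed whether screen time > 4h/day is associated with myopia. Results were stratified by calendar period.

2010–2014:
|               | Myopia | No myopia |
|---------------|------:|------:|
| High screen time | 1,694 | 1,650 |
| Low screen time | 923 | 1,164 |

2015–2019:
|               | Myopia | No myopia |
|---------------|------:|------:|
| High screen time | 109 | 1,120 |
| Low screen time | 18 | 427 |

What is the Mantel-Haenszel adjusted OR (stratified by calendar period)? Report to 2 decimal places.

OR_MH = Σ(aᵢdᵢ/nᵢ) / Σ(bᵢcᵢ/nᵢ), where nᵢ is the stratum total.
Stratum 1 (2010–2014): n = 5431; a·d/n = 1694·1164/5431 = 363.0668; b·c/n = 1650·923/5431 = 280.4180
Stratum 2 (2015–2019): n = 1674; a·d/n = 109·427/1674 = 27.8035; b·c/n = 1120·18/1674 = 12.0430
OR_MH = (363.0668 + 27.8035) / (280.4180 + 12.0430) = 390.8703 / 292.4610 = 1.33649

1.34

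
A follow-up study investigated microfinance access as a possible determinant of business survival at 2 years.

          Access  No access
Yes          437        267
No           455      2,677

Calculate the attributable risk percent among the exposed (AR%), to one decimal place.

81.5

Reading the table with exposure as columns: a = 437 (Access, case), b = 455 (Access, non-case), c = 267 (No access, case), d = 2677.
Risk in exposed = 437/892 = 0.48991; risk in unexposed = 267/2944 = 0.09069.
RR = 0.48991/0.09069 = 5.40186
AR% = (RR − 1)/RR × 100 = (5.40186 − 1)/5.40186 × 100 = 81.4878%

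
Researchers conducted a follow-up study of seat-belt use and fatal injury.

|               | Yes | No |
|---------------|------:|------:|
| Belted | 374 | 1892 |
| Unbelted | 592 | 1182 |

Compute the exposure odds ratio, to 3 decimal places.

Cells: a = 374, b = 1892, c = 592, d = 1182.
OR = (a·d)/(b·c) = (374 × 1182) / (1892 × 592) = 442068 / 1120064 = 0.39468
Exposure is associated with lower odds of fatal injury (OR = 0.39 < 1).

0.395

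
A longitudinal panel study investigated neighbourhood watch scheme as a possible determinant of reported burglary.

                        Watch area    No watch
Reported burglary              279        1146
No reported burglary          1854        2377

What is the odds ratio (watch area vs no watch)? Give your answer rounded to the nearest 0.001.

Reading the table with exposure as columns: a = 279 (Watch area, case), b = 1854 (Watch area, non-case), c = 1146 (No watch, case), d = 2377.
OR = (a·d)/(b·c) = (279 × 2377) / (1854 × 1146) = 663183 / 2124684 = 0.31213
Exposure is associated with lower odds of reported burglary (OR = 0.31 < 1).

0.312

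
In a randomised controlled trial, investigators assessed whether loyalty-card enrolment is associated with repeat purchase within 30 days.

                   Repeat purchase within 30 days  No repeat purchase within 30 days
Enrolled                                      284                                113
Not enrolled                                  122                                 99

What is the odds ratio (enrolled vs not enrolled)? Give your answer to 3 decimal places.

Cells: a = 284, b = 113, c = 122, d = 99.
OR = (a·d)/(b·c) = (284 × 99) / (113 × 122) = 28116 / 13786 = 2.03946
The odds of repeat purchase within 30 days are about 2.04 times as high in the enrolled group.

2.039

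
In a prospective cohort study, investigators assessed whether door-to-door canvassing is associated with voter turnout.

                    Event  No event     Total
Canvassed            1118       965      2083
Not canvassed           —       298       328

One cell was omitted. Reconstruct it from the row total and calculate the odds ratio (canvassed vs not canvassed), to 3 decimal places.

11.508

The missing cell is in the unexposed row: 328 − 298 = 30.
So a = 1118, b = 965, c = 30, d = 298.
OR = (a·d)/(b·c) = (1118 × 298) / (965 × 30) = 333164 / 28950 = 11.50826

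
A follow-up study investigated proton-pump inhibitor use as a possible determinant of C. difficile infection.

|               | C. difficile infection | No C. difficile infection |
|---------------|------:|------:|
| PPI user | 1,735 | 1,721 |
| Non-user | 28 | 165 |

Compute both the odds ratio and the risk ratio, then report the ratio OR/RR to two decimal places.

Cells: a = 1735, b = 1721, c = 28, d = 165.
OR = (1735·165)/(1721·28) = 286275/48188 = 5.94079
Risk in exposed = 1735/3456 = 0.50203; risk in unexposed = 28/193 = 0.14508; RR = 3.46039
OR/RR = 5.94079 / 3.46039 = 1.71680
The outcome is not rare, so the OR lies further from 1 than the RR.

1.72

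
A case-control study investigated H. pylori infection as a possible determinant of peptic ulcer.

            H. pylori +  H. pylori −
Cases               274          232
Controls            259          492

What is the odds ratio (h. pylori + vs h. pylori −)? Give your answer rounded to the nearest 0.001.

Reading the table with exposure as columns: a = 274 (H. pylori +, case), b = 259 (H. pylori +, non-case), c = 232 (H. pylori −, case), d = 492.
OR = (a·d)/(b·c) = (274 × 492) / (259 × 232) = 134808 / 60088 = 2.24351
The odds of peptic ulcer are about 2.24 times as high in the h. pylori + group.

2.244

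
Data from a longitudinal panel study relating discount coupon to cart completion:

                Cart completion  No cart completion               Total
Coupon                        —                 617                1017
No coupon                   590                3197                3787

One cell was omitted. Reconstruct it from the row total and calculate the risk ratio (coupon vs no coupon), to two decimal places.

2.52

The missing cell is in the exposed row: 1017 − 617 = 400.
So a = 400, b = 617, c = 590, d = 3197.
RR = [a/(a+b)] / [c/(c+d)] = (400/1017) / (590/3787) = 0.39331/0.15580 = 2.52454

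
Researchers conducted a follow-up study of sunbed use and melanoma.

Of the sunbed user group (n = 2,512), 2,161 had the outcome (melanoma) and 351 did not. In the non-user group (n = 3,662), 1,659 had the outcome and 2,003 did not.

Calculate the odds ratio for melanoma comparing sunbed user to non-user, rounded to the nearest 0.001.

7.433

From the description: a = 2161, b = 351, c = 1659, d = 2003.
OR = (a·d)/(b·c) = (2161 × 2003) / (351 × 1659) = 4328483 / 582309 = 7.43331
The odds of melanoma are about 7.43 times as high in the sunbed user group.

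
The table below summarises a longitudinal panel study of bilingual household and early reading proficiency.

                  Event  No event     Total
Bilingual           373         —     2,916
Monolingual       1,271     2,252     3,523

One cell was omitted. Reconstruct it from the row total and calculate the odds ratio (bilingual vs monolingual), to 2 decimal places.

The missing cell is in the exposed row: 2916 − 373 = 2543.
So a = 373, b = 2543, c = 1271, d = 2252.
OR = (a·d)/(b·c) = (373 × 2252) / (2543 × 1271) = 839996 / 3232153 = 0.25989

0.26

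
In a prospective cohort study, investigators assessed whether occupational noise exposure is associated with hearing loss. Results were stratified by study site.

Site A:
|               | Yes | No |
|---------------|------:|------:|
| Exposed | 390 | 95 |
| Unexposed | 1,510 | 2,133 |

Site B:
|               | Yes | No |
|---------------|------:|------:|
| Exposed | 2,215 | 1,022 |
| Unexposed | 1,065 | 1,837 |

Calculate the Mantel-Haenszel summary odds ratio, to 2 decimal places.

OR_MH = Σ(aᵢdᵢ/nᵢ) / Σ(bᵢcᵢ/nᵢ), where nᵢ is the stratum total.
Stratum 1 (Site A): n = 4128; a·d/n = 390·2133/4128 = 201.5189; b·c/n = 95·1510/4128 = 34.7505
Stratum 2 (Site B): n = 6139; a·d/n = 2215·1837/6139 = 662.8042; b·c/n = 1022·1065/6139 = 177.2976
OR_MH = (201.5189 + 662.8042) / (34.7505 + 177.2976) = 864.3231 / 212.0481 = 4.07607

4.08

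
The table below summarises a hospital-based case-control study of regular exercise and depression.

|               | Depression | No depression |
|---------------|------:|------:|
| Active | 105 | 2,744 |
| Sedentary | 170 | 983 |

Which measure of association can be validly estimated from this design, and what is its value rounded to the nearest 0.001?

0.221

Cells: a = 105, b = 2744, c = 170, d = 983.
This is a hospital-based case-control study: participants were sampled on outcome status, so risks in the source population cannot be estimated directly — relative risk is not valid here. The odds ratio is the appropriate measure.
OR = (a·d)/(b·c) = (105 × 983) / (2744 × 170) = 103215 / 466480 = 0.22126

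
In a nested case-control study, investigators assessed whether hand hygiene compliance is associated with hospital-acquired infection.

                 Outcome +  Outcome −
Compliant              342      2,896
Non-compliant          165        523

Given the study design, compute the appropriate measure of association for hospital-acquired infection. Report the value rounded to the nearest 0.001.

Cells: a = 342, b = 2896, c = 165, d = 523.
This is a nested case-control study: participants were sampled on outcome status, so risks in the source population cannot be estimated directly — relative risk is not valid here. The odds ratio is the appropriate measure.
OR = (a·d)/(b·c) = (342 × 523) / (2896 × 165) = 178866 / 477840 = 0.37432

0.374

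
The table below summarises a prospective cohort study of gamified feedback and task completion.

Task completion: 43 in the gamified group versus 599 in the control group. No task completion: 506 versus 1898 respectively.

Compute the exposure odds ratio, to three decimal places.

From the description: a = 43, b = 506, c = 599, d = 1898.
OR = (a·d)/(b·c) = (43 × 1898) / (506 × 599) = 81614 / 303094 = 0.26927
Exposure is associated with lower odds of task completion (OR = 0.27 < 1).

0.269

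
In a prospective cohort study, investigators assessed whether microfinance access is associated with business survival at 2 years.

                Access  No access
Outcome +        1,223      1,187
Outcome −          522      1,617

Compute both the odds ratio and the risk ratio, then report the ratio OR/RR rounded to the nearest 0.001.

Reading the table with exposure as columns: a = 1223 (Access, case), b = 522 (Access, non-case), c = 1187 (No access, case), d = 1617.
OR = (1223·1617)/(522·1187) = 1977591/619614 = 3.19165
Risk in exposed = 1223/1745 = 0.70086; risk in unexposed = 1187/2804 = 0.42332; RR = 1.65561
OR/RR = 3.19165 / 1.65561 = 1.92778
The outcome is not rare, so the OR lies further from 1 than the RR.

1.928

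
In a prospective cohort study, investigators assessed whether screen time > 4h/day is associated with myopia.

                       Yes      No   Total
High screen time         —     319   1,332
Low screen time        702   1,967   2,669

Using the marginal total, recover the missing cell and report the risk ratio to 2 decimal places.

The missing cell is in the exposed row: 1332 − 319 = 1013.
So a = 1013, b = 319, c = 702, d = 1967.
RR = [a/(a+b)] / [c/(c+d)] = (1013/1332) / (702/2669) = 0.76051/0.26302 = 2.89146

2.89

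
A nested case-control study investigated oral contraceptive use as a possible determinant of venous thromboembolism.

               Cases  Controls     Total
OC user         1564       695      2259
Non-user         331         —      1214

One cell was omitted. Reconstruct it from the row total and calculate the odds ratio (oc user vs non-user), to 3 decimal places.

The missing cell is in the unexposed row: 1214 − 331 = 883.
So a = 1564, b = 695, c = 331, d = 883.
OR = (a·d)/(b·c) = (1564 × 883) / (695 × 331) = 1381012 / 230045 = 6.00323

6.003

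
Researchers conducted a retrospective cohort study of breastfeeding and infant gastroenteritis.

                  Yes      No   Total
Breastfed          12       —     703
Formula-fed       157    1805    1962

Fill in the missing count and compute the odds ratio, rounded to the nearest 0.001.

0.200

The missing cell is in the exposed row: 703 − 12 = 691.
So a = 12, b = 691, c = 157, d = 1805.
OR = (a·d)/(b·c) = (12 × 1805) / (691 × 157) = 21660 / 108487 = 0.19966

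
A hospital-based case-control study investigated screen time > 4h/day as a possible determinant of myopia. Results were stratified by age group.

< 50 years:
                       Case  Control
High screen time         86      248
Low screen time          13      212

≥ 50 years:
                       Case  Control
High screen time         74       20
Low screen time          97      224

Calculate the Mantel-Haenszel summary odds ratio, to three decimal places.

6.949

OR_MH = Σ(aᵢdᵢ/nᵢ) / Σ(bᵢcᵢ/nᵢ), where nᵢ is the stratum total.
Stratum 1 (< 50 years): n = 559; a·d/n = 86·212/559 = 32.6154; b·c/n = 248·13/559 = 5.7674
Stratum 2 (≥ 50 years): n = 415; a·d/n = 74·224/415 = 39.9422; b·c/n = 20·97/415 = 4.6747
OR_MH = (32.6154 + 39.9422) / (5.7674 + 4.6747) = 72.5576 / 10.4421 = 6.94853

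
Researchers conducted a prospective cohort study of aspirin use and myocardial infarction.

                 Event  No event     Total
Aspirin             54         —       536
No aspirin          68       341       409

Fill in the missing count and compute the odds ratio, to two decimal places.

The missing cell is in the exposed row: 536 − 54 = 482.
So a = 54, b = 482, c = 68, d = 341.
OR = (a·d)/(b·c) = (54 × 341) / (482 × 68) = 18414 / 32776 = 0.56181

0.56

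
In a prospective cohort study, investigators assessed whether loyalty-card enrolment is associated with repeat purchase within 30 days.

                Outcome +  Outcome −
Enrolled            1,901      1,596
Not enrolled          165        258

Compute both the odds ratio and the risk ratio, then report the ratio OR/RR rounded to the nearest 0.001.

1.336

Cells: a = 1901, b = 1596, c = 165, d = 258.
OR = (1901·258)/(1596·165) = 490458/263340 = 1.86245
Risk in exposed = 1901/3497 = 0.54361; risk in unexposed = 165/423 = 0.39007; RR = 1.39362
OR/RR = 1.86245 / 1.39362 = 1.33642
The outcome is not rare, so the OR lies further from 1 than the RR.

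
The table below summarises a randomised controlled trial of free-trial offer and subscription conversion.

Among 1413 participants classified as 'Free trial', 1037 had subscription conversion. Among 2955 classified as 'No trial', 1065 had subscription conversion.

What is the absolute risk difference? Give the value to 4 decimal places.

0.3735

From the description: a = 1037, b = 376, c = 1065, d = 1890.
Risk in exposed = 1037/1413 = 0.733900; risk in unexposed = 1065/2955 = 0.360406.
Risk difference = 0.733900 − 0.360406 = 0.373493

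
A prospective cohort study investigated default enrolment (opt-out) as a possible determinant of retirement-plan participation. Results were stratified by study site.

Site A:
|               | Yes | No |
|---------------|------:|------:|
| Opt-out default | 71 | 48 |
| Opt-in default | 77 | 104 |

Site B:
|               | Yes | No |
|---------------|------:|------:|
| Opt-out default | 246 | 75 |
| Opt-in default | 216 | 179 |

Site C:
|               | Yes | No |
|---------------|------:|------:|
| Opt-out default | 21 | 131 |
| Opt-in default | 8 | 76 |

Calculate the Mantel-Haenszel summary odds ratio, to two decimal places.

OR_MH = Σ(aᵢdᵢ/nᵢ) / Σ(bᵢcᵢ/nᵢ), where nᵢ is the stratum total.
Stratum 1 (Site A): n = 300; a·d/n = 71·104/300 = 24.6133; b·c/n = 48·77/300 = 12.3200
Stratum 2 (Site B): n = 716; a·d/n = 246·179/716 = 61.5000; b·c/n = 75·216/716 = 22.6257
Stratum 3 (Site C): n = 236; a·d/n = 21·76/236 = 6.7627; b·c/n = 131·8/236 = 4.4407
OR_MH = (24.6133 + 61.5000 + 6.7627) / (12.3200 + 22.6257 + 4.4407) = 92.8760 / 39.3864 = 2.35808

2.36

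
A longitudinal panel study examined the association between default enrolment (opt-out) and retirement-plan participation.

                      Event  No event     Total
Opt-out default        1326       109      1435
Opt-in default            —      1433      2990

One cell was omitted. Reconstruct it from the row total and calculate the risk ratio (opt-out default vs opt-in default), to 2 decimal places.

1.77

The missing cell is in the unexposed row: 2990 − 1433 = 1557.
So a = 1326, b = 109, c = 1557, d = 1433.
RR = [a/(a+b)] / [c/(c+d)] = (1326/1435) / (1557/2990) = 0.92404/0.52074 = 1.77449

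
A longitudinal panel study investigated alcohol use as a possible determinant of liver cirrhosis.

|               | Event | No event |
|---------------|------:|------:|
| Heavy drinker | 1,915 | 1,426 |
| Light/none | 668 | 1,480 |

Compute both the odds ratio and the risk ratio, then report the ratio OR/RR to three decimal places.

1.614

Cells: a = 1915, b = 1426, c = 668, d = 1480.
OR = (1915·1480)/(1426·668) = 2834200/952568 = 2.97533
Risk in exposed = 1915/3341 = 0.57318; risk in unexposed = 668/2148 = 0.31099; RR = 1.84311
OR/RR = 2.97533 / 1.84311 = 1.61430
The outcome is not rare, so the OR lies further from 1 than the RR.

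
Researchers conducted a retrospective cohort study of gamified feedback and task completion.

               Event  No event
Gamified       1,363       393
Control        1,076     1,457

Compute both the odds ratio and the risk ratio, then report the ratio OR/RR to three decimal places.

2.570

Cells: a = 1363, b = 393, c = 1076, d = 1457.
OR = (1363·1457)/(393·1076) = 1985891/422868 = 4.69624
Risk in exposed = 1363/1756 = 0.77620; risk in unexposed = 1076/2533 = 0.42479; RR = 1.82723
OR/RR = 4.69624 / 1.82723 = 2.57014
The outcome is not rare, so the OR lies further from 1 than the RR.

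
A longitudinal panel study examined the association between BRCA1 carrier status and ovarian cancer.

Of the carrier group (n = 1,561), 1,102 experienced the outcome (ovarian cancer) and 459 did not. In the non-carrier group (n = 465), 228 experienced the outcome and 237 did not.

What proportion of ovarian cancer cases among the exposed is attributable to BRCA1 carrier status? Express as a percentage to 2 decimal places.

30.55

From the description: a = 1102, b = 459, c = 228, d = 237.
Risk in exposed = 1102/1561 = 0.70596; risk in unexposed = 228/465 = 0.49032.
RR = 0.70596/0.49032 = 1.43978
AR% = (RR − 1)/RR × 100 = (1.43978 − 1)/1.43978 × 100 = 30.5451%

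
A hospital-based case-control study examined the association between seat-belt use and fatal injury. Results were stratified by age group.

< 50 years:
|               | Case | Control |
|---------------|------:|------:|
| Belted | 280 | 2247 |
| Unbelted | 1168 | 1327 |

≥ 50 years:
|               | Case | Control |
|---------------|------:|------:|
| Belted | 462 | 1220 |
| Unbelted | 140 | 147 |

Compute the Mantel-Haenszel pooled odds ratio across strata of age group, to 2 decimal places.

0.18

OR_MH = Σ(aᵢdᵢ/nᵢ) / Σ(bᵢcᵢ/nᵢ), where nᵢ is the stratum total.
Stratum 1 (< 50 years): n = 5022; a·d/n = 280·1327/5022 = 73.9865; b·c/n = 2247·1168/5022 = 522.5998
Stratum 2 (≥ 50 years): n = 1969; a·d/n = 462·147/1969 = 34.4916; b·c/n = 1220·140/1969 = 86.7445
OR_MH = (73.9865 + 34.4916) / (522.5998 + 86.7445) = 108.4781 / 609.3443 = 0.17802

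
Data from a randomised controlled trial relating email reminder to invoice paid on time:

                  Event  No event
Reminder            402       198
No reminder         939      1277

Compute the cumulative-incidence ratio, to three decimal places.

Cells: a = 402, b = 198, c = 939, d = 1277.
Risk in exposed = 402/600 = 0.67000; risk in unexposed = 939/2216 = 0.42374.
RR = 0.67000 / 0.42374 = 1.58117
The risk among the exposed is 1.58 times that among the unexposed.

1.581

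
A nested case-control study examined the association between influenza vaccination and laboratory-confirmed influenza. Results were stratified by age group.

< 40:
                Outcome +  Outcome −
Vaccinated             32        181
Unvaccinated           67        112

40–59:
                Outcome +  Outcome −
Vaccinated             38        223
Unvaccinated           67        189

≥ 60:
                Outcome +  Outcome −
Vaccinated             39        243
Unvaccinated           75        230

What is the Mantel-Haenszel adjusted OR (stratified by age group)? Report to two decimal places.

OR_MH = Σ(aᵢdᵢ/nᵢ) / Σ(bᵢcᵢ/nᵢ), where nᵢ is the stratum total.
Stratum 1 (< 40): n = 392; a·d/n = 32·112/392 = 9.1429; b·c/n = 181·67/392 = 30.9362
Stratum 2 (40–59): n = 517; a·d/n = 38·189/517 = 13.8917; b·c/n = 223·67/517 = 28.8994
Stratum 3 (≥ 60): n = 587; a·d/n = 39·230/587 = 15.2811; b·c/n = 243·75/587 = 31.0477
OR_MH = (9.1429 + 13.8917 + 15.2811) / (30.9362 + 28.8994 + 31.0477) = 38.3156 / 90.8833 = 0.42159

0.42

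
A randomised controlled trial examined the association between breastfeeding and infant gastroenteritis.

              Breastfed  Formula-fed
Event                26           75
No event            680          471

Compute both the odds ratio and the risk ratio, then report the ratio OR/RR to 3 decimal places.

Reading the table with exposure as columns: a = 26 (Breastfed, case), b = 680 (Breastfed, non-case), c = 75 (Formula-fed, case), d = 471.
OR = (26·471)/(680·75) = 12246/51000 = 0.24012
Risk in exposed = 26/706 = 0.03683; risk in unexposed = 75/546 = 0.13736; RR = 0.26810
OR/RR = 0.24012 / 0.26810 = 0.89562
The outcome is not rare, so the OR lies further from 1 than the RR.

0.896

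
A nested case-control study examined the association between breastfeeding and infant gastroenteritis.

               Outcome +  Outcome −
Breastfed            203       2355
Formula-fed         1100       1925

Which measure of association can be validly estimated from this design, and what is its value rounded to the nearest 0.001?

0.151

Cells: a = 203, b = 2355, c = 1100, d = 1925.
This is a nested case-control study: participants were sampled on outcome status, so risks in the source population cannot be estimated directly — relative risk is not valid here. The odds ratio is the appropriate measure.
OR = (a·d)/(b·c) = (203 × 1925) / (2355 × 1100) = 390775 / 2590500 = 0.15085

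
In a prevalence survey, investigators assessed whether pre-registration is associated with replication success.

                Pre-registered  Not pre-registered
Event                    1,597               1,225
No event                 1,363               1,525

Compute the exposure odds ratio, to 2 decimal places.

Reading the table with exposure as columns: a = 1597 (Pre-registered, case), b = 1363 (Pre-registered, non-case), c = 1225 (Not pre-registered, case), d = 1525.
OR = (a·d)/(b·c) = (1597 × 1525) / (1363 × 1225) = 2435425 / 1669675 = 1.45862
The odds of replication success are about 1.46 times as high in the pre-registered group.

1.46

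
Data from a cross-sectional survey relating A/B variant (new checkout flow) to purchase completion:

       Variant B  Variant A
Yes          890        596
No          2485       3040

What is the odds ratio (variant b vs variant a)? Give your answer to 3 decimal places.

1.827

Reading the table with exposure as columns: a = 890 (Variant B, case), b = 2485 (Variant B, non-case), c = 596 (Variant A, case), d = 3040.
OR = (a·d)/(b·c) = (890 × 3040) / (2485 × 596) = 2705600 / 1481060 = 1.82680
The odds of purchase completion are about 1.83 times as high in the variant b group.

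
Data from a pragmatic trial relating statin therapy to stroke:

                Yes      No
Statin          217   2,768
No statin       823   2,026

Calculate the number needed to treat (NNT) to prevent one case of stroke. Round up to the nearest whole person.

Risk in treated group = 217/2985 = 0.07270; risk in control = 823/2849 = 0.28887.
Absolute risk reduction = 0.28887 − 0.07270 = 0.21618
NNT = 1 / ARR = 1 / 0.21618 = 4.626 → round up → 5

5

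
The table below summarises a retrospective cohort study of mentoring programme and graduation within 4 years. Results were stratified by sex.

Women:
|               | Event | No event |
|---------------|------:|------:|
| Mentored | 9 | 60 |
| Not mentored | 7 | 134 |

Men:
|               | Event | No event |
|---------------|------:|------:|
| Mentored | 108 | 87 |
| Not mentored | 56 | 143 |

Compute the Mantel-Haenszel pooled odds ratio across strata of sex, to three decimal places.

OR_MH = Σ(aᵢdᵢ/nᵢ) / Σ(bᵢcᵢ/nᵢ), where nᵢ is the stratum total.
Stratum 1 (Women): n = 210; a·d/n = 9·134/210 = 5.7429; b·c/n = 60·7/210 = 2.0000
Stratum 2 (Men): n = 394; a·d/n = 108·143/394 = 39.1980; b·c/n = 87·56/394 = 12.3655
OR_MH = (5.7429 + 39.1980) / (2.0000 + 12.3655) = 44.9408 / 14.3655 = 3.12839

3.128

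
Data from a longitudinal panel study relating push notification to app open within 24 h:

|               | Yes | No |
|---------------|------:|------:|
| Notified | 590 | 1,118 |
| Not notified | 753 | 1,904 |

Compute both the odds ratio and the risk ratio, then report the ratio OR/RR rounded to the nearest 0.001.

Cells: a = 590, b = 1118, c = 753, d = 1904.
OR = (590·1904)/(1118·753) = 1123360/841854 = 1.33439
Risk in exposed = 590/1708 = 0.34543; risk in unexposed = 753/2657 = 0.28340; RR = 1.21888
OR/RR = 1.33439 / 1.21888 = 1.09477
The outcome is not rare, so the OR lies further from 1 than the RR.

1.095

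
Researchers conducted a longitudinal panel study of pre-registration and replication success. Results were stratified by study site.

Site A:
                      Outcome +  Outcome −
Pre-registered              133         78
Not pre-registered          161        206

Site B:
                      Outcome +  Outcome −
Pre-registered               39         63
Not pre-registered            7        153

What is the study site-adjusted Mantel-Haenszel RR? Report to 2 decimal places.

RR_MH = Σ(aᵢ·n₀ᵢ/nᵢ) / Σ(cᵢ·n₁ᵢ/nᵢ), with n₁ᵢ = aᵢ+bᵢ (exposed), n₀ᵢ = cᵢ+dᵢ (unexposed), nᵢ = n₁ᵢ+n₀ᵢ.
Stratum 1 (Site A): n₁ = 211, n₀ = 367, n = 578; a·n₀/n = 133·367/578 = 84.4481; c·n₁/n = 161·211/578 = 58.7734
Stratum 2 (Site B): n₁ = 102, n₀ = 160, n = 262; a·n₀/n = 39·160/262 = 23.8168; c·n₁/n = 7·102/262 = 2.7252
RR_MH = (84.4481 + 23.8168) / (58.7734 + 2.7252) = 108.2649 / 61.4985 = 1.76045

1.76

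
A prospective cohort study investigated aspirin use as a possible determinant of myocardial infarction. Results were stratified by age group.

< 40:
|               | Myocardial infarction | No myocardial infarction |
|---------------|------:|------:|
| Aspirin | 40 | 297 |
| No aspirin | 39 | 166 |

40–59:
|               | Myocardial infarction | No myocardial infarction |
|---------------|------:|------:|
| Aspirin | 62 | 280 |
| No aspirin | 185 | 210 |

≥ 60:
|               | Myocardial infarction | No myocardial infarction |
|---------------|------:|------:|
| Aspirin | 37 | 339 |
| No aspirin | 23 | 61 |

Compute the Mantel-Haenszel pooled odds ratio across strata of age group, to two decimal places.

0.32

OR_MH = Σ(aᵢdᵢ/nᵢ) / Σ(bᵢcᵢ/nᵢ), where nᵢ is the stratum total.
Stratum 1 (< 40): n = 542; a·d/n = 40·166/542 = 12.2509; b·c/n = 297·39/542 = 21.3708
Stratum 2 (40–59): n = 737; a·d/n = 62·210/737 = 17.6662; b·c/n = 280·185/737 = 70.2849
Stratum 3 (≥ 60): n = 460; a·d/n = 37·61/460 = 4.9065; b·c/n = 339·23/460 = 16.9500
OR_MH = (12.2509 + 17.6662 + 4.9065) / (21.3708 + 70.2849 + 16.9500) = 34.8237 / 108.6058 = 0.32064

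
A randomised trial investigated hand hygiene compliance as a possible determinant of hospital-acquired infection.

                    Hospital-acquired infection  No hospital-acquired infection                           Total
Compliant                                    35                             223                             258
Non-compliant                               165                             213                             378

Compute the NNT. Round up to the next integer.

Risk in treated group = 35/258 = 0.13566; risk in control = 165/378 = 0.43651.
Absolute risk reduction = 0.43651 − 0.13566 = 0.30085
NNT = 1 / ARR = 1 / 0.30085 = 3.324 → round up → 4

4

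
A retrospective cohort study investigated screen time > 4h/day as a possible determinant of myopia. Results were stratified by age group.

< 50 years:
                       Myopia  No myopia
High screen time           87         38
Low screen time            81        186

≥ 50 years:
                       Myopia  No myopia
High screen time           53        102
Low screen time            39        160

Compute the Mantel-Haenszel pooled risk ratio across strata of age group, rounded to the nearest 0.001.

RR_MH = Σ(aᵢ·n₀ᵢ/nᵢ) / Σ(cᵢ·n₁ᵢ/nᵢ), with n₁ᵢ = aᵢ+bᵢ (exposed), n₀ᵢ = cᵢ+dᵢ (unexposed), nᵢ = n₁ᵢ+n₀ᵢ.
Stratum 1 (< 50 years): n₁ = 125, n₀ = 267, n = 392; a·n₀/n = 87·267/392 = 59.2577; c·n₁/n = 81·125/392 = 25.8291
Stratum 2 (≥ 50 years): n₁ = 155, n₀ = 199, n = 354; a·n₀/n = 53·199/354 = 29.7938; c·n₁/n = 39·155/354 = 17.0763
RR_MH = (59.2577 + 29.7938) / (25.8291 + 17.0763) = 89.0514 / 42.9054 = 2.07553

2.076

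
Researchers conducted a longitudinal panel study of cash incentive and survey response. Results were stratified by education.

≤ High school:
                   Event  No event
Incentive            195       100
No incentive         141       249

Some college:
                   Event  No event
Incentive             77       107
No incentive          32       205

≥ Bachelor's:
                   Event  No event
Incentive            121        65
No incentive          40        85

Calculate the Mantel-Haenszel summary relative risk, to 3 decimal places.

RR_MH = Σ(aᵢ·n₀ᵢ/nᵢ) / Σ(cᵢ·n₁ᵢ/nᵢ), with n₁ᵢ = aᵢ+bᵢ (exposed), n₀ᵢ = cᵢ+dᵢ (unexposed), nᵢ = n₁ᵢ+n₀ᵢ.
Stratum 1 (≤ High school): n₁ = 295, n₀ = 390, n = 685; a·n₀/n = 195·390/685 = 111.0219; c·n₁/n = 141·295/685 = 60.7226
Stratum 2 (Some college): n₁ = 184, n₀ = 237, n = 421; a·n₀/n = 77·237/421 = 43.3468; c·n₁/n = 32·184/421 = 13.9857
Stratum 3 (≥ Bachelor's): n₁ = 186, n₀ = 125, n = 311; a·n₀/n = 121·125/311 = 48.6334; c·n₁/n = 40·186/311 = 23.9228
RR_MH = (111.0219 + 43.3468 + 48.6334) / (60.7226 + 13.9857 + 23.9228) = 203.0021 / 98.6312 = 2.05819

2.058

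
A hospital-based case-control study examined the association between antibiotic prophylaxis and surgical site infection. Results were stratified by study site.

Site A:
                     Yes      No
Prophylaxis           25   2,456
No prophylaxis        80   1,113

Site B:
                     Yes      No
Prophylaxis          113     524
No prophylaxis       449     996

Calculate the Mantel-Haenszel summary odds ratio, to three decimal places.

0.370

OR_MH = Σ(aᵢdᵢ/nᵢ) / Σ(bᵢcᵢ/nᵢ), where nᵢ is the stratum total.
Stratum 1 (Site A): n = 3674; a·d/n = 25·1113/3674 = 7.5735; b·c/n = 2456·80/3674 = 53.4785
Stratum 2 (Site B): n = 2082; a·d/n = 113·996/2082 = 54.0576; b·c/n = 524·449/2082 = 113.0048
OR_MH = (7.5735 + 54.0576) / (53.4785 + 113.0048) = 61.6311 / 166.4833 = 0.37019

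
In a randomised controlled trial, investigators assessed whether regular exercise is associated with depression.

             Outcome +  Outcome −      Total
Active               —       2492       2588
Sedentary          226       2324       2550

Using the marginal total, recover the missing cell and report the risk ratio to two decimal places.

The missing cell is in the exposed row: 2588 − 2492 = 96.
So a = 96, b = 2492, c = 226, d = 2324.
RR = [a/(a+b)] / [c/(c+d)] = (96/2588) / (226/2550) = 0.03709/0.08863 = 0.41854

0.42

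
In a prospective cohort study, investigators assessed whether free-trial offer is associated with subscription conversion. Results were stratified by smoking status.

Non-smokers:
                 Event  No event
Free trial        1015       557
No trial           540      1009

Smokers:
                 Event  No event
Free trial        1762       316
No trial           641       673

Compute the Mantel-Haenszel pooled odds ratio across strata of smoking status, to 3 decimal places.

OR_MH = Σ(aᵢdᵢ/nᵢ) / Σ(bᵢcᵢ/nᵢ), where nᵢ is the stratum total.
Stratum 1 (Non-smokers): n = 3121; a·d/n = 1015·1009/3121 = 328.1432; b·c/n = 557·540/3121 = 96.3730
Stratum 2 (Smokers): n = 3392; a·d/n = 1762·673/3392 = 349.5949; b·c/n = 316·641/3392 = 59.7158
OR_MH = (328.1432 + 349.5949) / (96.3730 + 59.7158) = 677.7382 / 156.0888 = 4.34200

4.342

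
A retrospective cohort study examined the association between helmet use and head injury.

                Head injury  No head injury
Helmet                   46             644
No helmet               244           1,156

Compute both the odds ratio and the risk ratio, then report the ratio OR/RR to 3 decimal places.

0.885

Cells: a = 46, b = 644, c = 244, d = 1156.
OR = (46·1156)/(644·244) = 53176/157136 = 0.33841
Risk in exposed = 46/690 = 0.06667; risk in unexposed = 244/1400 = 0.17429; RR = 0.38251
OR/RR = 0.33841 / 0.38251 = 0.88469
The outcome is not rare, so the OR lies further from 1 than the RR.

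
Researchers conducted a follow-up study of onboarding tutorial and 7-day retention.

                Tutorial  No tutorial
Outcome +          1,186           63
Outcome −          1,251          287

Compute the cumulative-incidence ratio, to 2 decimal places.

2.70

Reading the table with exposure as columns: a = 1186 (Tutorial, case), b = 1251 (Tutorial, non-case), c = 63 (No tutorial, case), d = 287.
Risk in exposed = 1186/2437 = 0.48666; risk in unexposed = 63/350 = 0.18000.
RR = 0.48666 / 0.18000 = 2.70369
The risk among the exposed is 2.70 times that among the unexposed.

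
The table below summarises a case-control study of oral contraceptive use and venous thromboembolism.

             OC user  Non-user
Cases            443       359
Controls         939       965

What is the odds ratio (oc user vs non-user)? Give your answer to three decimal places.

Reading the table with exposure as columns: a = 443 (OC user, case), b = 939 (OC user, non-case), c = 359 (Non-user, case), d = 965.
OR = (a·d)/(b·c) = (443 × 965) / (939 × 359) = 427495 / 337101 = 1.26815
The odds of venous thromboembolism are about 1.27 times as high in the oc user group.

1.268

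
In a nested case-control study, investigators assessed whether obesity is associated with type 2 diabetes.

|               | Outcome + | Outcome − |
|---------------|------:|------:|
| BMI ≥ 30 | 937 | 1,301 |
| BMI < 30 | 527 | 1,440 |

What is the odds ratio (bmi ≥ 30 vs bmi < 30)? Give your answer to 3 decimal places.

1.968

Cells: a = 937, b = 1301, c = 527, d = 1440.
OR = (a·d)/(b·c) = (937 × 1440) / (1301 × 527) = 1349280 / 685627 = 1.96795
The odds of type 2 diabetes are about 1.97 times as high in the bmi ≥ 30 group.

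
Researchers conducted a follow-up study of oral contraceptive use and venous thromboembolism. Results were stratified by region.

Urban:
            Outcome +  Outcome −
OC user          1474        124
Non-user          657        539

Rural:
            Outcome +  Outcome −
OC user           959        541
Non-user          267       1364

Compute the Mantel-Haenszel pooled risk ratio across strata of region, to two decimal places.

RR_MH = Σ(aᵢ·n₀ᵢ/nᵢ) / Σ(cᵢ·n₁ᵢ/nᵢ), with n₁ᵢ = aᵢ+bᵢ (exposed), n₀ᵢ = cᵢ+dᵢ (unexposed), nᵢ = n₁ᵢ+n₀ᵢ.
Stratum 1 (Urban): n₁ = 1598, n₀ = 1196, n = 2794; a·n₀/n = 1474·1196/2794 = 630.9606; c·n₁/n = 657·1598/2794 = 375.7645
Stratum 2 (Rural): n₁ = 1500, n₀ = 1631, n = 3131; a·n₀/n = 959·1631/3131 = 499.5621; c·n₁/n = 267·1500/3131 = 127.9144
RR_MH = (630.9606 + 499.5621) / (375.7645 + 127.9144) = 1130.5228 / 503.6789 = 2.24453

2.24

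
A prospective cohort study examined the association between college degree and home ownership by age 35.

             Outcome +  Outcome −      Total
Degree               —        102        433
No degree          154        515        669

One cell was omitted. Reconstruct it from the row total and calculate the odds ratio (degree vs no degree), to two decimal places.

The missing cell is in the exposed row: 433 − 102 = 331.
So a = 331, b = 102, c = 154, d = 515.
OR = (a·d)/(b·c) = (331 × 515) / (102 × 154) = 170465 / 15708 = 10.85211

10.85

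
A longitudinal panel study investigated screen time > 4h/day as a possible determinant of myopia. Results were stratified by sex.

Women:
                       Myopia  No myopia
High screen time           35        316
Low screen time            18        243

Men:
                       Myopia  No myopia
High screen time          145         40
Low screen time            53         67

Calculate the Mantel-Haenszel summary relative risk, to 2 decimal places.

RR_MH = Σ(aᵢ·n₀ᵢ/nᵢ) / Σ(cᵢ·n₁ᵢ/nᵢ), with n₁ᵢ = aᵢ+bᵢ (exposed), n₀ᵢ = cᵢ+dᵢ (unexposed), nᵢ = n₁ᵢ+n₀ᵢ.
Stratum 1 (Women): n₁ = 351, n₀ = 261, n = 612; a·n₀/n = 35·261/612 = 14.9265; c·n₁/n = 18·351/612 = 10.3235
Stratum 2 (Men): n₁ = 185, n₀ = 120, n = 305; a·n₀/n = 145·120/305 = 57.0492; c·n₁/n = 53·185/305 = 32.1475
RR_MH = (14.9265 + 57.0492) / (10.3235 + 32.1475) = 71.9757 / 42.4711 = 1.69470

1.69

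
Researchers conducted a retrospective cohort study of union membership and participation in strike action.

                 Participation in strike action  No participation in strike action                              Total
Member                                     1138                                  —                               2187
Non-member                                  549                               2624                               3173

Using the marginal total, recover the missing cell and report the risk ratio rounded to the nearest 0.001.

3.007

The missing cell is in the exposed row: 2187 − 1138 = 1049.
So a = 1138, b = 1049, c = 549, d = 2624.
RR = [a/(a+b)] / [c/(c+d)] = (1138/2187) / (549/3173) = 0.52035/0.17302 = 3.00740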